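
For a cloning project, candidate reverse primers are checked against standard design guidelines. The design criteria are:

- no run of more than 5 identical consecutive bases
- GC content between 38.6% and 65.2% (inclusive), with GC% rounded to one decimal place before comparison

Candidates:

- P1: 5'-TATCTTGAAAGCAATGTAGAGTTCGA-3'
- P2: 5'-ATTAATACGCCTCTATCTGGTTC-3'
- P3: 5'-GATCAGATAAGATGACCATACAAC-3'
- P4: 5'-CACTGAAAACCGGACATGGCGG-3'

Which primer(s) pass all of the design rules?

P2 and P4.

P1 (26 nt, A=9 T=8 G=6 C=3): longest run = 3 ✓; GC 9/26 = 34.6%, outside 38.6–65.2% ✗ — fails.
P2 (23 nt, A=5 T=9 G=3 C=6): longest run = 2 ✓; GC 9/23 = 39.1% ✓ — passes.
P3 (24 nt, A=11 T=4 G=4 C=5): longest run = 2 ✓; GC 9/24 = 37.5%, outside 38.6–65.2% ✗ — fails.
P4 (22 nt, A=7 T=2 G=7 C=6): longest run = 4 ✓; GC 13/22 = 59.1% ✓ — passes.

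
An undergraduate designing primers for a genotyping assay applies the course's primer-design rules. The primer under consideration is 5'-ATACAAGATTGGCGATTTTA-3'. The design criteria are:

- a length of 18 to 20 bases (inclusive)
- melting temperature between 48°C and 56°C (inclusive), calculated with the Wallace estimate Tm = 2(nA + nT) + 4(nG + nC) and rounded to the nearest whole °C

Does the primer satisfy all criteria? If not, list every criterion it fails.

Meets all criteria.

Base counts: A=7, T=7, G=4, C=2 (length 20).
length: length 20 ✓
Tm: Tm = 2·14 + 4·6 = 52°C ✓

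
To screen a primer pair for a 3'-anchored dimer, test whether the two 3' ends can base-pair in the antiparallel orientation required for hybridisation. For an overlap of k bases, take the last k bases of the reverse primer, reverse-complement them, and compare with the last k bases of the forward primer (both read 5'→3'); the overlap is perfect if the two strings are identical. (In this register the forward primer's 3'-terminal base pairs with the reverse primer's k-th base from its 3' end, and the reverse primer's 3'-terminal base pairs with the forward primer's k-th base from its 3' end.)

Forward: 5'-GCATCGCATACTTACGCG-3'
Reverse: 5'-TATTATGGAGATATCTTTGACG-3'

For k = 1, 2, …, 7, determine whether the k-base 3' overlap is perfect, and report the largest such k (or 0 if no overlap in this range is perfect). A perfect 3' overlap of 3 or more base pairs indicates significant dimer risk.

Longest perfect overlap: 2 complementary base pairs; below the dimer-risk threshold (threshold 3).

Last 7 bases (5'→3') — forward …TTACGCG, reverse …TTTGACG.
Reverse complement of the reverse primer's last 7 bases: CGTCAAA; its first k bases are the reverse complement of the reverse primer's last k bases, so a perfect k-base overlap needs the forward primer's last k bases to equal them.
Comparing (forward last k vs required): k=1: G vs C ✗; k=2: CG vs CG ✓; k=3: GCG vs CGT ✗; k=4: CGCG vs CGTC ✗; k=5: ACGCG vs CGTCA ✗; k=6: TACGCG vs CGTCAA ✗; k=7: TTACGCG vs CGTCAAA ✗.
Only k = 2 is perfect, so the longest perfect 3' overlap is 2.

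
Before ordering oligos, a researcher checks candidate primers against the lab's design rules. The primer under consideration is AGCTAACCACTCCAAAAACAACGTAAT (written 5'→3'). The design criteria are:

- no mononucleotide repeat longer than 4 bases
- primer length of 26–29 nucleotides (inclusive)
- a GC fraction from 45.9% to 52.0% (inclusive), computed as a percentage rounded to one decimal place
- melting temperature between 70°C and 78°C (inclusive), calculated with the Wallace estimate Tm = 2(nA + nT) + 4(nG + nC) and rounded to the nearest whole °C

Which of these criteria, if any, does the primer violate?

Fails: homopolymer run, GC content.

Base counts: A=13, T=4, G=2, C=8 (length 27).
homopolymer run: longest run = 5, exceeds 4 ✗
length: length 27 ✓
GC content: GC 10/27 = 37.0%, outside 45.9–52.0% ✗
Tm: Tm = 2·17 + 4·10 = 74°C ✓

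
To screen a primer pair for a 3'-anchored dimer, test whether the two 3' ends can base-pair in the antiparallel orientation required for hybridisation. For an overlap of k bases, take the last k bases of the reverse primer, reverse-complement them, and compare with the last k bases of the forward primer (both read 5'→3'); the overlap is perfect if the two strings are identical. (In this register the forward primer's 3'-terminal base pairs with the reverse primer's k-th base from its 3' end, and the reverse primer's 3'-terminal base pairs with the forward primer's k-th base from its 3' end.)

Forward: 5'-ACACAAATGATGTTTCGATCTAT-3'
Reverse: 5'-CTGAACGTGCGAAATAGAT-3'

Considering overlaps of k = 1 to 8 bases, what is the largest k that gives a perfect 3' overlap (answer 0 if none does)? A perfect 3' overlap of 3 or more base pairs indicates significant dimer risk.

Last 8 bases (5'→3') — forward …CGATCTAT, reverse …AAATAGAT.
Reverse complement of the reverse primer's last 8 bases: ATCTATTT; its first k bases are the reverse complement of the reverse primer's last k bases, so a perfect k-base overlap needs the forward primer's last k bases to equal them.
Comparing (forward last k vs required): k=1: T vs A ✗; k=2: AT vs AT ✓; k=3: TAT vs ATC ✗; k=4: CTAT vs ATCT ✗; k=5: TCTAT vs ATCTA ✗; k=6: ATCTAT vs ATCTAT ✓; k=7: GATCTAT vs ATCTATT ✗; k=8: CGATCTAT vs ATCTATTT ✗.
Perfect overlaps at k = 2, 6; the largest is 6.

Longest perfect overlap: 6 complementary base pairs; significant dimer risk (threshold 3).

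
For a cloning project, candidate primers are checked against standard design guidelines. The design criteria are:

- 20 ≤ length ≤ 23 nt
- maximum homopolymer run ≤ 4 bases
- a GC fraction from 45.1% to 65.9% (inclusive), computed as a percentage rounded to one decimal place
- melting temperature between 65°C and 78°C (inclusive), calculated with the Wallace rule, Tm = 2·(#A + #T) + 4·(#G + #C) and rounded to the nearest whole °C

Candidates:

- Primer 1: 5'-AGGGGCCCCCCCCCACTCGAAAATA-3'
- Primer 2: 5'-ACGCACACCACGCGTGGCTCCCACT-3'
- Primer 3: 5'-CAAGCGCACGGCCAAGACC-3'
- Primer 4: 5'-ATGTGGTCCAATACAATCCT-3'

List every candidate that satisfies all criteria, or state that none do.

Primer 1 (25 nt, A=7 T=2 G=5 C=11): length 25, outside 20–23 ✗; longest run = 9, exceeds 4 ✗; GC 16/25 = 64.0% ✓; Tm = 2·9 + 4·16 = 82°C, outside 65–78°C ✗ — fails.
Primer 2 (25 nt, A=5 T=3 G=5 C=12): length 25, outside 20–23 ✗; longest run = 3 ✓; GC 17/25 = 68.0%, outside 45.1–65.9% ✗; Tm = 2·8 + 4·17 = 84°C, outside 65–78°C ✗ — fails.
Primer 3 (19 nt, A=6 T=0 G=5 C=8): length 19, outside 20–23 ✗; longest run = 2 ✓; GC 13/19 = 68.4%, outside 45.1–65.9% ✗; Tm = 2·6 + 4·13 = 64°C, outside 65–78°C ✗ — fails.
Primer 4 (20 nt, A=6 T=6 G=3 C=5): length 20 ✓; longest run = 2 ✓; GC 8/20 = 40.0%, outside 45.1–65.9% ✗; Tm = 2·12 + 4·8 = 56°C, outside 65–78°C ✗ — fails.

None of the candidates satisfy all criteria.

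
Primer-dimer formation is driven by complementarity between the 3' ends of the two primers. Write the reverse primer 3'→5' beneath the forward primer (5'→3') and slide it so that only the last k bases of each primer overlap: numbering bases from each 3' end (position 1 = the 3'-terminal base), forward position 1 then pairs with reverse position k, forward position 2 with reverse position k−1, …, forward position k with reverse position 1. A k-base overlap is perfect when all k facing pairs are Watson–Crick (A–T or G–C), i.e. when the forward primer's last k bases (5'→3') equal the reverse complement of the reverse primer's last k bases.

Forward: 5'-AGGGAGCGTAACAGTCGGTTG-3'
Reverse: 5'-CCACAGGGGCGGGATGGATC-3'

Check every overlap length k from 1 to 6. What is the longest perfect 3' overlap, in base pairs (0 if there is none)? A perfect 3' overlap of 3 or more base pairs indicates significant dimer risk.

Longest perfect overlap: 1 complementary base pair; below the dimer-risk threshold (threshold 3).

Last 6 bases (5'→3') — forward …CGGTTG, reverse …TGGATC.
Reverse complement of the reverse primer's last 6 bases: GATCCA; its first k bases are the reverse complement of the reverse primer's last k bases, so a perfect k-base overlap needs the forward primer's last k bases to equal them.
Comparing (forward last k vs required): k=1: G vs G ✓; k=2: TG vs GA ✗; k=3: TTG vs GAT ✗; k=4: GTTG vs GATC ✗; k=5: GGTTG vs GATCC ✗; k=6: CGGTTG vs GATCCA ✗.
Only k = 1 is perfect, so the longest perfect 3' overlap is 1.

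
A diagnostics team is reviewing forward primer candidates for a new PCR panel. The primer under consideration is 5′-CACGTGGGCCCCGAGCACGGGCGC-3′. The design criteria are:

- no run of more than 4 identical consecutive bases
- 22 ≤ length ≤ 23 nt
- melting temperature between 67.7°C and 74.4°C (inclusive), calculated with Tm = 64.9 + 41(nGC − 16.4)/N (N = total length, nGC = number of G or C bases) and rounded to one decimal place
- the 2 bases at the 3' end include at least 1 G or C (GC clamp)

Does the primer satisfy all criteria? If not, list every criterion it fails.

Base counts: A=3, T=1, G=10, C=10 (length 24).
homopolymer run: longest run = 4 ✓
length: length 24, outside 22–23 ✗
Tm: Tm = 64.9 + 41·(20 − 16.4)/24 = 71.1°C ✓
GC clamp: 3' end GC has 2 G/C ✓

Fails: length.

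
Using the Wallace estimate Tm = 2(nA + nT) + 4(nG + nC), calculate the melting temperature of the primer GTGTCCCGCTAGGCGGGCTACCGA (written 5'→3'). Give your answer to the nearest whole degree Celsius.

82°C

Base counts: A=3, T=4, G=9, C=8 (length 24).
Tm = 2·(3+4) + 4·(9+8) = 2·7 + 4·17 = 14 + 68 = 82°C.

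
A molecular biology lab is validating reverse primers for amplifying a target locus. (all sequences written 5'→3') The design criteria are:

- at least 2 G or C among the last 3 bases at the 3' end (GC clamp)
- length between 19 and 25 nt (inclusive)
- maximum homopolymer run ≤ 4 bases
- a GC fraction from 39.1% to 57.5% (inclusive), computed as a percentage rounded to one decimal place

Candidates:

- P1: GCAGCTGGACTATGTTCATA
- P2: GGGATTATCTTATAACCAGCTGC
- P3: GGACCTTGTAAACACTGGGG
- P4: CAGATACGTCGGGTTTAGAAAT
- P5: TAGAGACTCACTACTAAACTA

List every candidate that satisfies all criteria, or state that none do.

P1 (20 nt, A=5 T=6 G=5 C=4): 3' end ATA has 0 G/C, need ≥2 ✗; length 20 ✓; longest run = 2 ✓; GC 9/20 = 45.0% ✓ — fails.
P2 (23 nt, A=6 T=7 G=5 C=5): 3' end TGC has 2 G/C ✓; length 23 ✓; longest run = 3 ✓; GC 10/23 = 43.5% ✓ — passes.
P3 (20 nt, A=5 T=4 G=7 C=4): 3' end GGG has 3 G/C ✓; length 20 ✓; longest run = 4 ✓; GC 11/20 = 55.0% ✓ — passes.
P4 (22 nt, A=7 T=6 G=6 C=3): 3' end AAT has 0 G/C, need ≥2 ✗; length 22 ✓; longest run = 3 ✓; GC 9/22 = 40.9% ✓ — fails.
P5 (21 nt, A=9 T=5 G=2 C=5): 3' end CTA has 1 G/C, need ≥2 ✗; length 21 ✓; longest run = 3 ✓; GC 7/21 = 33.3%, outside 39.1–57.5% ✗ — fails.

P2 and P3.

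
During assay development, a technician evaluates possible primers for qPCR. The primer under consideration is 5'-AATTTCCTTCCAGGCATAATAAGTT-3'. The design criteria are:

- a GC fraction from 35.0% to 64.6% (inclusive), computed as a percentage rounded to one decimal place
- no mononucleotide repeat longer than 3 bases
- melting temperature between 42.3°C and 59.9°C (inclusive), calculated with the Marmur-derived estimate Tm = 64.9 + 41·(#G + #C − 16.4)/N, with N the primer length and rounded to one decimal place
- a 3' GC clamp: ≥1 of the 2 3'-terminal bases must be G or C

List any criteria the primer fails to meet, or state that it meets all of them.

Base counts: A=8, T=9, G=3, C=5 (length 25).
GC content: GC 8/25 = 32.0%, outside 35.0–64.6% ✗
homopolymer run: longest run = 3 ✓
Tm: Tm = 64.9 + 41·(8 − 16.4)/25 = 51.1°C ✓
GC clamp: 3' end TT has 0 G/C, need ≥1 ✗

Fails: GC content, GC clamp.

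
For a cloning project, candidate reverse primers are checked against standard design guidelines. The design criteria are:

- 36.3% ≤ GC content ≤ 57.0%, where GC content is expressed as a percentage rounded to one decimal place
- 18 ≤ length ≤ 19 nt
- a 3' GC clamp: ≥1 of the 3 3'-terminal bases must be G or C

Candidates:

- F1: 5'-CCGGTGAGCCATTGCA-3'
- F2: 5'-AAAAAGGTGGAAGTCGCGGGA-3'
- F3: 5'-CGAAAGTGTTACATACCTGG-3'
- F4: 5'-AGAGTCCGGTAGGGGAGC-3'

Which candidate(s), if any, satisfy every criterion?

F1 (16 nt, A=3 T=3 G=5 C=5): GC 10/16 = 62.5%, outside 36.3–57.0% ✗; length 16, outside 18–19 ✗; 3' end GCA has 2 G/C ✓ — fails.
F2 (21 nt, A=8 T=2 G=9 C=2): GC 11/21 = 52.4% ✓; length 21, outside 18–19 ✗; 3' end GGA has 2 G/C ✓ — fails.
F3 (20 nt, A=6 T=5 G=5 C=4): GC 9/20 = 45.0% ✓; length 20, outside 18–19 ✗; 3' end TGG has 2 G/C ✓ — fails.
F4 (18 nt, A=4 T=2 G=9 C=3): GC 12/18 = 66.7%, outside 36.3–57.0% ✗; length 18 ✓; 3' end AGC has 2 G/C ✓ — fails.

None of the candidates satisfy all criteria.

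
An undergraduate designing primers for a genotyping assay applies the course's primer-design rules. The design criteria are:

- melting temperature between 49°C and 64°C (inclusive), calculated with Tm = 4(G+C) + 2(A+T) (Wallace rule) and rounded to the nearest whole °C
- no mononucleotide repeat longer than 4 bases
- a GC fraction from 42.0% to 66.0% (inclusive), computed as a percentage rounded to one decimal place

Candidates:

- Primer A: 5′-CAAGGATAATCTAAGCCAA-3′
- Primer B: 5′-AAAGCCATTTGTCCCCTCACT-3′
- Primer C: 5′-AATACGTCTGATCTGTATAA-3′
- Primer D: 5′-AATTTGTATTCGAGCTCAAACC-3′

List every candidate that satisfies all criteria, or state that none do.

Primer B only.

Primer A (19 nt, A=9 T=3 G=3 C=4): Tm = 2·12 + 4·7 = 52°C ✓; longest run = 2 ✓; GC 7/19 = 36.8%, outside 42.0–66.0% ✗ — fails.
Primer B (21 nt, A=5 T=6 G=2 C=8): Tm = 2·11 + 4·10 = 62°C ✓; longest run = 4 ✓; GC 10/21 = 47.6% ✓ — passes.
Primer C (20 nt, A=7 T=7 G=3 C=3): Tm = 2·14 + 4·6 = 52°C ✓; longest run = 2 ✓; GC 6/20 = 30.0%, outside 42.0–66.0% ✗ — fails.
Primer D (22 nt, A=7 T=7 G=3 C=5): Tm = 2·14 + 4·8 = 60°C ✓; longest run = 3 ✓; GC 8/22 = 36.4%, outside 42.0–66.0% ✗ — fails.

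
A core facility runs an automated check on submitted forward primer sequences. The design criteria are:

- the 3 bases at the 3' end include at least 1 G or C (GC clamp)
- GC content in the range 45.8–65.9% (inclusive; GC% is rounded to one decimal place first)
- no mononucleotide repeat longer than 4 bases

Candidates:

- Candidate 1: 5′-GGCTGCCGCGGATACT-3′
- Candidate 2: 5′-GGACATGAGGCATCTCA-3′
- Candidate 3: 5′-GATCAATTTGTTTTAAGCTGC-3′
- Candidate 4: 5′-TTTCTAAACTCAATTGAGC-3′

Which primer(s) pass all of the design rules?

Candidate 2 only.

Candidate 1 (16 nt, A=2 T=3 G=6 C=5): 3' end ACT has 1 G/C ✓; GC 11/16 = 68.8%, outside 45.8–65.9% ✗; longest run = 2 ✓ — fails.
Candidate 2 (17 nt, A=5 T=3 G=5 C=4): 3' end TCA has 1 G/C ✓; GC 9/17 = 52.9% ✓; longest run = 2 ✓ — passes.
Candidate 3 (21 nt, A=5 T=9 G=4 C=3): 3' end TGC has 2 G/C ✓; GC 7/21 = 33.3%, outside 45.8–65.9% ✗; longest run = 4 ✓ — fails.
Candidate 4 (19 nt, A=6 T=7 G=2 C=4): 3' end AGC has 2 G/C ✓; GC 6/19 = 31.6%, outside 45.8–65.9% ✗; longest run = 3 ✓ — fails.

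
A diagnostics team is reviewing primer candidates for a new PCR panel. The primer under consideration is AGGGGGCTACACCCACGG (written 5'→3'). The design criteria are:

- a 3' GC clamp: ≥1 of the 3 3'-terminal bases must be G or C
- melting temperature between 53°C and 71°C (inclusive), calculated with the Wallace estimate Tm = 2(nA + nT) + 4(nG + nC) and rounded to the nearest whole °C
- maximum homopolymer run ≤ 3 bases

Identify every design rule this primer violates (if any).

Fails: homopolymer run.

Base counts: A=4, T=1, G=7, C=6 (length 18).
GC clamp: 3' end CGG has 3 G/C ✓
Tm: Tm = 2·5 + 4·13 = 62°C ✓
homopolymer run: longest run = 5, exceeds 3 ✗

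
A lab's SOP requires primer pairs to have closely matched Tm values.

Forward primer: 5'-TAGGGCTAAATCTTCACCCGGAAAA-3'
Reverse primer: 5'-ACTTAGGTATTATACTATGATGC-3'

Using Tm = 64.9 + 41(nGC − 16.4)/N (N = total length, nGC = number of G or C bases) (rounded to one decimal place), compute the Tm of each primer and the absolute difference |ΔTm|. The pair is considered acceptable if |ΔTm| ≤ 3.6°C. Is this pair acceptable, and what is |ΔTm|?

Forward: G+C = 11, N = 25 → Tm = 64.9 + 41·(11 − 16.4)/25 = 56.0°C.
Reverse: G+C = 7, N = 23 → Tm = 64.9 + 41·(7 − 16.4)/23 = 48.1°C.
|ΔTm| = |56.0 − 48.1| = 7.9°C, > 3.6°C.

|ΔTm| = 7.9°C; the pair is not acceptable.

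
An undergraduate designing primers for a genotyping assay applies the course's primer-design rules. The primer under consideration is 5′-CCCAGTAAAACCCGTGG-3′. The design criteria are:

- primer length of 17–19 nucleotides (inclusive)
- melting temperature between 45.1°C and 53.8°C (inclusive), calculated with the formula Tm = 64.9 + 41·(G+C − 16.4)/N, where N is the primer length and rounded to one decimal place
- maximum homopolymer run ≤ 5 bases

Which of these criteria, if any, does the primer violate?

Base counts: A=5, T=2, G=4, C=6 (length 17).
length: length 17 ✓
Tm: Tm = 64.9 + 41·(10 − 16.4)/17 = 49.5°C ✓
homopolymer run: longest run = 4 ✓

Meets all criteria.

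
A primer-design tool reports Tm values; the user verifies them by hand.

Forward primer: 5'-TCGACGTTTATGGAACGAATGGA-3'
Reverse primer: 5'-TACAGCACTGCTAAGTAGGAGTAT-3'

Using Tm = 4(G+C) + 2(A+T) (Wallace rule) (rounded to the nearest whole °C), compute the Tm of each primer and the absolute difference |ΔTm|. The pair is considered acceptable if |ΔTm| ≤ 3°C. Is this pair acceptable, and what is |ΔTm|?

|ΔTm| = 2°C; the pair is acceptable.

Forward: A=7 T=6 G=7 C=3 → Tm = 2·13 + 4·10 = 66°C.
Reverse: A=8 T=6 G=6 C=4 → Tm = 2·14 + 4·10 = 68°C.
|ΔTm| = |66 − 68| = 2°C, ≤ 3°C.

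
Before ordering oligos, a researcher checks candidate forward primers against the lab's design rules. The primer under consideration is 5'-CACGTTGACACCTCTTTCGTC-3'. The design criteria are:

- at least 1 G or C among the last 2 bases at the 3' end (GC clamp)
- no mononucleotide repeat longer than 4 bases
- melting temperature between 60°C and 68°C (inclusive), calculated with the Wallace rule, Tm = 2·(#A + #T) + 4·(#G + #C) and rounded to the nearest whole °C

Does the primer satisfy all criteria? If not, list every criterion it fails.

Base counts: A=3, T=7, G=3, C=8 (length 21).
GC clamp: 3' end TC has 1 G/C ✓
homopolymer run: longest run = 3 ✓
Tm: Tm = 2·10 + 4·11 = 64°C ✓

Meets all criteria.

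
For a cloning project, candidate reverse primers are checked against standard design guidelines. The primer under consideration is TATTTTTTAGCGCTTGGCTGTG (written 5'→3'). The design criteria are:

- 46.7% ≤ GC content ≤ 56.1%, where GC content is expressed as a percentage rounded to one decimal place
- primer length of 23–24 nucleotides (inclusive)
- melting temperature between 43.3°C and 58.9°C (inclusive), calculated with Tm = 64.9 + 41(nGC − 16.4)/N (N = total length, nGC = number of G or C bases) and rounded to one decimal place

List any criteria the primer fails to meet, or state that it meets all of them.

Base counts: A=2, T=11, G=6, C=3 (length 22).
GC content: GC 9/22 = 40.9%, outside 46.7–56.1% ✗
length: length 22, outside 23–24 ✗
Tm: Tm = 64.9 + 41·(9 − 16.4)/22 = 51.1°C ✓

Fails: GC content, length.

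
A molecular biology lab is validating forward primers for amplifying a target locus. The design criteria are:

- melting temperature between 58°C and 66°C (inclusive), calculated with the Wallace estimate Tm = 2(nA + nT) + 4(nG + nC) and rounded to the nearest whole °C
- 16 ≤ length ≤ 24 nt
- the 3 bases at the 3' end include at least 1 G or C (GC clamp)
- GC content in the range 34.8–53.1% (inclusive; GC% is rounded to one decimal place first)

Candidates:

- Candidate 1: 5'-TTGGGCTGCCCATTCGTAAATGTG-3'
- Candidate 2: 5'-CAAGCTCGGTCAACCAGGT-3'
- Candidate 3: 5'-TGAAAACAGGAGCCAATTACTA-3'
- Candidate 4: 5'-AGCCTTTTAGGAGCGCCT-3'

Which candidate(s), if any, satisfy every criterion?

Candidate 3 only.

Candidate 1 (24 nt, A=4 T=8 G=7 C=5): Tm = 2·12 + 4·12 = 72°C, outside 58–66°C ✗; length 24 ✓; 3' end GTG has 2 G/C ✓; GC 12/24 = 50.0% ✓ — fails.
Candidate 2 (19 nt, A=5 T=3 G=5 C=6): Tm = 2·8 + 4·11 = 60°C ✓; length 19 ✓; 3' end GGT has 2 G/C ✓; GC 11/19 = 57.9%, outside 34.8–53.1% ✗ — fails.
Candidate 3 (22 nt, A=10 T=4 G=4 C=4): Tm = 2·14 + 4·8 = 60°C ✓; length 22 ✓; 3' end CTA has 1 G/C ✓; GC 8/22 = 36.4% ✓ — passes.
Candidate 4 (18 nt, A=3 T=5 G=5 C=5): Tm = 2·8 + 4·10 = 56°C, outside 58–66°C ✗; length 18 ✓; 3' end CCT has 2 G/C ✓; GC 10/18 = 55.6%, outside 34.8–53.1% ✗ — fails.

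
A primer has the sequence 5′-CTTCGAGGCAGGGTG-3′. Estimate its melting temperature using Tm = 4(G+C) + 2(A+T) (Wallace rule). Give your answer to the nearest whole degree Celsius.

Base counts: A=2, T=3, G=7, C=3 (length 15).
Tm = 2·(2+3) + 4·(7+3) = 2·5 + 4·10 = 10 + 40 = 50°C.

50°C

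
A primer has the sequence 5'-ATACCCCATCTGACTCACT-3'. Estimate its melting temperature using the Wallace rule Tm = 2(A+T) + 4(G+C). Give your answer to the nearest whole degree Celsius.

Base counts: A=5, T=5, G=1, C=8 (length 19).
Tm = 2·(5+5) + 4·(1+8) = 2·10 + 4·9 = 20 + 36 = 56°C.

56°C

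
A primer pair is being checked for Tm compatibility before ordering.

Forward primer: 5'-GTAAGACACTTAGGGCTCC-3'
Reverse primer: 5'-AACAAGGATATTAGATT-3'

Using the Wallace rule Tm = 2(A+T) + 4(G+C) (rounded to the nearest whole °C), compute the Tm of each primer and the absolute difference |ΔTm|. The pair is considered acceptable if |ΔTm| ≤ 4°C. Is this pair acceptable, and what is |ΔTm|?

Forward: A=5 T=4 G=5 C=5 → Tm = 2·9 + 4·10 = 58°C.
Reverse: A=8 T=5 G=3 C=1 → Tm = 2·13 + 4·4 = 42°C.
|ΔTm| = |58 − 42| = 16°C, > 4°C.

|ΔTm| = 16°C; the pair is not acceptable.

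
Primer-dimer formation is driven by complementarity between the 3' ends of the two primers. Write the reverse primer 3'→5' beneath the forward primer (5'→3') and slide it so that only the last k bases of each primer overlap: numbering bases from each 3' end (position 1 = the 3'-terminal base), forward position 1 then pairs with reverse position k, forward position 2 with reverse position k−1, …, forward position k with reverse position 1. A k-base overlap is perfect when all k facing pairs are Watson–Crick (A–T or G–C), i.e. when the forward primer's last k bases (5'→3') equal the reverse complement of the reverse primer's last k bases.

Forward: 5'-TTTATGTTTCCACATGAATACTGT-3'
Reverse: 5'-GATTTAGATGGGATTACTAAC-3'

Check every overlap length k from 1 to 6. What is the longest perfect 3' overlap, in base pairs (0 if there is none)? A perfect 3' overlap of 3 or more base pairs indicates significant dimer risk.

Last 6 bases (5'→3') — forward …TACTGT, reverse …ACTAAC.
Reverse complement of the reverse primer's last 6 bases: GTTAGT; its first k bases are the reverse complement of the reverse primer's last k bases, so a perfect k-base overlap needs the forward primer's last k bases to equal them.
Comparing (forward last k vs required): k=1: T vs G ✗; k=2: GT vs GT ✓; k=3: TGT vs GTT ✗; k=4: CTGT vs GTTA ✗; k=5: ACTGT vs GTTAG ✗; k=6: TACTGT vs GTTAGT ✗.
Only k = 2 is perfect, so the longest perfect 3' overlap is 2.

Longest perfect overlap: 2 complementary base pairs; below the dimer-risk threshold (threshold 3).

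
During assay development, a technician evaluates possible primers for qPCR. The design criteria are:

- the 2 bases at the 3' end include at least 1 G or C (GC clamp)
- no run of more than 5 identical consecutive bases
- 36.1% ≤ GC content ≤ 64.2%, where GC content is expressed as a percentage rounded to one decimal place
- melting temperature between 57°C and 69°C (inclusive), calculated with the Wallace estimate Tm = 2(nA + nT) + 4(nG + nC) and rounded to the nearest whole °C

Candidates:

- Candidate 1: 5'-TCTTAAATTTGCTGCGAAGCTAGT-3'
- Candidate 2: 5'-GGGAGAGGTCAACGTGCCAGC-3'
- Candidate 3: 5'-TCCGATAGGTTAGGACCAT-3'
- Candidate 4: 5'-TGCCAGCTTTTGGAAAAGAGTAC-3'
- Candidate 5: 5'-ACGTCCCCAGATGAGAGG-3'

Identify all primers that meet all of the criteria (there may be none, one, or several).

Candidate 1, Candidate 4 and Candidate 5.

Candidate 1 (24 nt, A=6 T=9 G=5 C=4): 3' end GT has 1 G/C ✓; longest run = 3 ✓; GC 9/24 = 37.5% ✓; Tm = 2·15 + 4·9 = 66°C ✓ — passes.
Candidate 2 (21 nt, A=5 T=2 G=9 C=5): 3' end GC has 2 G/C ✓; longest run = 3 ✓; GC 14/21 = 66.7%, outside 36.1–64.2% ✗; Tm = 2·7 + 4·14 = 70°C, outside 57–69°C ✗ — fails.
Candidate 3 (19 nt, A=5 T=5 G=5 C=4): 3' end AT has 0 G/C, need ≥1 ✗; longest run = 2 ✓; GC 9/19 = 47.4% ✓; Tm = 2·10 + 4·9 = 56°C, outside 57–69°C ✗ — fails.
Candidate 4 (23 nt, A=7 T=6 G=6 C=4): 3' end AC has 1 G/C ✓; longest run = 4 ✓; GC 10/23 = 43.5% ✓; Tm = 2·13 + 4·10 = 66°C ✓ — passes.
Candidate 5 (18 nt, A=5 T=2 G=6 C=5): 3' end GG has 2 G/C ✓; longest run = 4 ✓; GC 11/18 = 61.1% ✓; Tm = 2·7 + 4·11 = 58°C ✓ — passes.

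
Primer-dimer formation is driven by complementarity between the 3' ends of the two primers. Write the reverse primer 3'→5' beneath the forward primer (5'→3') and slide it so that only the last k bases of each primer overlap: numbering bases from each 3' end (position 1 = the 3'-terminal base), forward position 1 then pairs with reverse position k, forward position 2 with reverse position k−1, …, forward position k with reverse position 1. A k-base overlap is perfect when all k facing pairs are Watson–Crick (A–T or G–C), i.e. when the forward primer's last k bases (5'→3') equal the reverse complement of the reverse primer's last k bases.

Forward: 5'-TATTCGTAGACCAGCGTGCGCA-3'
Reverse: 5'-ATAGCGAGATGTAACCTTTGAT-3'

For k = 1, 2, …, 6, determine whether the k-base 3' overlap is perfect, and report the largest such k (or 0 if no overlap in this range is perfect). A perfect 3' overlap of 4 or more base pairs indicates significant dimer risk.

Longest perfect overlap: 1 complementary base pair; below the dimer-risk threshold (threshold 4).

Last 6 bases (5'→3') — forward …TGCGCA, reverse …TTTGAT.
Reverse complement of the reverse primer's last 6 bases: ATCAAA; its first k bases are the reverse complement of the reverse primer's last k bases, so a perfect k-base overlap needs the forward primer's last k bases to equal them.
Comparing (forward last k vs required): k=1: A vs A ✓; k=2: CA vs AT ✗; k=3: GCA vs ATC ✗; k=4: CGCA vs ATCA ✗; k=5: GCGCA vs ATCAA ✗; k=6: TGCGCA vs ATCAAA ✗.
Only k = 1 is perfect, so the longest perfect 3' overlap is 1.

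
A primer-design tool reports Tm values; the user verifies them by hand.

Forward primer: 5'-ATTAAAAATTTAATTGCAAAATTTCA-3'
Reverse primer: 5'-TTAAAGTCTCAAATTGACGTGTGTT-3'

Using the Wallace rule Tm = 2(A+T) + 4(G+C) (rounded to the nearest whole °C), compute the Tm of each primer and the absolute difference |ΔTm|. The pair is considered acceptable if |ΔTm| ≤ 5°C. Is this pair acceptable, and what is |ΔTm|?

Forward: A=13 T=10 G=1 C=2 → Tm = 2·23 + 4·3 = 58°C.
Reverse: A=7 T=10 G=5 C=3 → Tm = 2·17 + 4·8 = 66°C.
|ΔTm| = |58 − 66| = 8°C, > 5°C.

|ΔTm| = 8°C; the pair is not acceptable.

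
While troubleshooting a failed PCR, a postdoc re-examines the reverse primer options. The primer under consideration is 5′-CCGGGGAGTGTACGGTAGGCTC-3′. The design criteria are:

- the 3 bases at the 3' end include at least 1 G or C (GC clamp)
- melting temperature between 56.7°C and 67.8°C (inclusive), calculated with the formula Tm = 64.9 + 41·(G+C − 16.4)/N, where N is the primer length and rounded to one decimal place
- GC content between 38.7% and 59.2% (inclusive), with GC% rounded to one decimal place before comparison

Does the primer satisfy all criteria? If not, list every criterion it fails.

Base counts: A=3, T=4, G=10, C=5 (length 22).
GC clamp: 3' end CTC has 2 G/C ✓
Tm: Tm = 64.9 + 41·(15 − 16.4)/22 = 62.3°C ✓
GC content: GC 15/22 = 68.2%, outside 38.7–59.2% ✗

Fails: GC content.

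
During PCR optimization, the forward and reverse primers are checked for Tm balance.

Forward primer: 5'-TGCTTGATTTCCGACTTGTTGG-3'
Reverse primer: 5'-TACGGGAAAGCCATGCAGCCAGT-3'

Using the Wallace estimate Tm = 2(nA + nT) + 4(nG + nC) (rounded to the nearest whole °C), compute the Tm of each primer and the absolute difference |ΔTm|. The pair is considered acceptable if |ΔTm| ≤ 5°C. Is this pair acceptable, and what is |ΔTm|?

|ΔTm| = 8°C; the pair is not acceptable.

Forward: A=2 T=10 G=6 C=4 → Tm = 2·12 + 4·10 = 64°C.
Reverse: A=7 T=3 G=7 C=6 → Tm = 2·10 + 4·13 = 72°C.
|ΔTm| = |64 − 72| = 8°C, > 5°C.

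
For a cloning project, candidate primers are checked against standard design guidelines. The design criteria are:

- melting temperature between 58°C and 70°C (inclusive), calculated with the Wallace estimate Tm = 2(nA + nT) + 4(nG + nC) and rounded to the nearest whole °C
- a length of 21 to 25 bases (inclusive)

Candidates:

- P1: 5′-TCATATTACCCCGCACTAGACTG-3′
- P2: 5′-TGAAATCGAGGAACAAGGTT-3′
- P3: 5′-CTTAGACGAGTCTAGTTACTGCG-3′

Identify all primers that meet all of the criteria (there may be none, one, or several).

P1 (23 nt, A=6 T=6 G=3 C=8): Tm = 2·12 + 4·11 = 68°C ✓; length 23 ✓ — passes.
P2 (20 nt, A=8 T=4 G=6 C=2): Tm = 2·12 + 4·8 = 56°C, outside 58–70°C ✗; length 20, outside 21–25 ✗ — fails.
P3 (23 nt, A=5 T=7 G=6 C=5): Tm = 2·12 + 4·11 = 68°C ✓; length 23 ✓ — passes.

P1 and P3.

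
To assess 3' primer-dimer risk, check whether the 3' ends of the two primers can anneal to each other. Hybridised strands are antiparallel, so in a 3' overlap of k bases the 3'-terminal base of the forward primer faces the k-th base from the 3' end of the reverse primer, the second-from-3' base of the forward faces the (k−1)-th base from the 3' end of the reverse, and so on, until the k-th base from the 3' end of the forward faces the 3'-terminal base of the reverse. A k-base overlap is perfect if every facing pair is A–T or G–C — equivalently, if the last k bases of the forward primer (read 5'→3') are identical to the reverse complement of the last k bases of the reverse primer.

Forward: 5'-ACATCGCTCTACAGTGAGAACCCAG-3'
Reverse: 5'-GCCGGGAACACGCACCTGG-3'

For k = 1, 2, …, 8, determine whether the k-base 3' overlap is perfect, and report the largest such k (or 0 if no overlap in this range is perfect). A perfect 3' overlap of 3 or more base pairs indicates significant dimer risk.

Longest perfect overlap: 4 complementary base pairs; significant dimer risk (threshold 3).

Last 8 bases (5'→3') — forward …GAACCCAG, reverse …GCACCTGG.
Reverse complement of the reverse primer's last 8 bases: CCAGGTGC; its first k bases are the reverse complement of the reverse primer's last k bases, so a perfect k-base overlap needs the forward primer's last k bases to equal them.
Comparing (forward last k vs required): k=1: G vs C ✗; k=2: AG vs CC ✗; k=3: CAG vs CCA ✗; k=4: CCAG vs CCAG ✓; k=5: CCCAG vs CCAGG ✗; k=6: ACCCAG vs CCAGGT ✗; k=7: AACCCAG vs CCAGGTG ✗; k=8: GAACCCAG vs CCAGGTGC ✗.
Only k = 4 is perfect, so the longest perfect 3' overlap is 4.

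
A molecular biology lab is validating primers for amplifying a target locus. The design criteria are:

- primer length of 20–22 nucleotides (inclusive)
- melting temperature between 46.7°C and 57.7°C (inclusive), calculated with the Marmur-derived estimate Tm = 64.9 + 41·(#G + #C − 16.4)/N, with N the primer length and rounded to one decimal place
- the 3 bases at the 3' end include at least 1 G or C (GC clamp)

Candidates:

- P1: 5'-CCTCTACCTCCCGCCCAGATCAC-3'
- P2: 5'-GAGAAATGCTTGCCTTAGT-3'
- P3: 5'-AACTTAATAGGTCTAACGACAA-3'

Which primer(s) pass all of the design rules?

P3 only.

P1 (23 nt, A=4 T=4 G=2 C=13): length 23, outside 20–22 ✗; Tm = 64.9 + 41·(15 − 16.4)/23 = 62.4°C, outside 46.7–57.7°C ✗; 3' end CAC has 2 G/C ✓ — fails.
P2 (19 nt, A=5 T=6 G=5 C=3): length 19, outside 20–22 ✗; Tm = 64.9 + 41·(8 − 16.4)/19 = 46.8°C ✓; 3' end AGT has 1 G/C ✓ — fails.
P3 (22 nt, A=10 T=5 G=3 C=4): length 22 ✓; Tm = 64.9 + 41·(7 − 16.4)/22 = 47.4°C ✓; 3' end CAA has 1 G/C ✓ — passes.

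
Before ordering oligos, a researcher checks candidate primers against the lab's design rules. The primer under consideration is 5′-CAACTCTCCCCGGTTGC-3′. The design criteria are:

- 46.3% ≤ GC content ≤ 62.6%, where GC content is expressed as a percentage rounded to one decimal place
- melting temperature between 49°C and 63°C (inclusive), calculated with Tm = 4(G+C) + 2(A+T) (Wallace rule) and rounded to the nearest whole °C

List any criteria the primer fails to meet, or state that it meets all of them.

Base counts: A=2, T=4, G=3, C=8 (length 17).
GC content: GC 11/17 = 64.7%, outside 46.3–62.6% ✗
Tm: Tm = 2·6 + 4·11 = 56°C ✓

Fails: GC content.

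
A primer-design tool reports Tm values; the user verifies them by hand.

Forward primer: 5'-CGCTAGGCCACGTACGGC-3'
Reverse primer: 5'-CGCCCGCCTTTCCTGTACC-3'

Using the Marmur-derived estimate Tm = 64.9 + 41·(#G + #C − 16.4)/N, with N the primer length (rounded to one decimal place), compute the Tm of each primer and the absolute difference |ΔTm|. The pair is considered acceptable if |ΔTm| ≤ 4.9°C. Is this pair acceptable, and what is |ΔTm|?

|ΔTm| = 0.4°C; the pair is acceptable.

Forward: G+C = 13, N = 18 → Tm = 64.9 + 41·(13 − 16.4)/18 = 57.2°C.
Reverse: G+C = 13, N = 19 → Tm = 64.9 + 41·(13 − 16.4)/19 = 57.6°C.
|ΔTm| = |57.2 − 57.6| = 0.4°C, ≤ 4.9°C.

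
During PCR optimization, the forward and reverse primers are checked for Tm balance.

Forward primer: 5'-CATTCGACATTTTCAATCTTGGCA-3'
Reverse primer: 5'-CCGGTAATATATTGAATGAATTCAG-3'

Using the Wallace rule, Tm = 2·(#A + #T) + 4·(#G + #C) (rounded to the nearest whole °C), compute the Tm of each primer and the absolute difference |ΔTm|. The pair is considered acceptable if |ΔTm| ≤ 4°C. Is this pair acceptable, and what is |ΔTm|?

|ΔTm| = 0°C; the pair is acceptable.

Forward: A=6 T=9 G=3 C=6 → Tm = 2·15 + 4·9 = 66°C.
Reverse: A=9 T=8 G=5 C=3 → Tm = 2·17 + 4·8 = 66°C.
|ΔTm| = |66 − 66| = 0°C, ≤ 4°C.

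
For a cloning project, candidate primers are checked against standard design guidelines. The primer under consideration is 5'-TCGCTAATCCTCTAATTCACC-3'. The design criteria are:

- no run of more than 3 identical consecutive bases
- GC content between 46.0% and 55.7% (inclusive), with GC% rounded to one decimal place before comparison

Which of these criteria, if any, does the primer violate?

Fails: GC content.

Base counts: A=5, T=7, G=1, C=8 (length 21).
homopolymer run: longest run = 2 ✓
GC content: GC 9/21 = 42.9%, outside 46.0–55.7% ✗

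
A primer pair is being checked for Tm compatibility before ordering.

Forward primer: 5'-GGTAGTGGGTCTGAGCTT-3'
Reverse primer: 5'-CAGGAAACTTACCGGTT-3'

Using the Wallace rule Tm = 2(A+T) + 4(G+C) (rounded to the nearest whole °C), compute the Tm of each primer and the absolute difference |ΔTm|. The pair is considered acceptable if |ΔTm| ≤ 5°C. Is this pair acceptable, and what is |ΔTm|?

|ΔTm| = 6°C; the pair is not acceptable.

Forward: A=2 T=6 G=8 C=2 → Tm = 2·8 + 4·10 = 56°C.
Reverse: A=5 T=4 G=4 C=4 → Tm = 2·9 + 4·8 = 50°C.
|ΔTm| = |56 − 50| = 6°C, > 5°C.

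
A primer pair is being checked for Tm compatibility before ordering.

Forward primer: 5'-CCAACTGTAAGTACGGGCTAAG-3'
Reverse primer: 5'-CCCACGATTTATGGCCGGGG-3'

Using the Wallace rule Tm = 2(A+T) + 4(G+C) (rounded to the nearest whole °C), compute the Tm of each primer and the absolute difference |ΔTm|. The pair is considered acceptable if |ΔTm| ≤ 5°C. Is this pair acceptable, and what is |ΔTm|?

|ΔTm| = 0°C; the pair is acceptable.

Forward: A=7 T=4 G=6 C=5 → Tm = 2·11 + 4·11 = 66°C.
Reverse: A=3 T=4 G=7 C=6 → Tm = 2·7 + 4·13 = 66°C.
|ΔTm| = |66 − 66| = 0°C, ≤ 5°C.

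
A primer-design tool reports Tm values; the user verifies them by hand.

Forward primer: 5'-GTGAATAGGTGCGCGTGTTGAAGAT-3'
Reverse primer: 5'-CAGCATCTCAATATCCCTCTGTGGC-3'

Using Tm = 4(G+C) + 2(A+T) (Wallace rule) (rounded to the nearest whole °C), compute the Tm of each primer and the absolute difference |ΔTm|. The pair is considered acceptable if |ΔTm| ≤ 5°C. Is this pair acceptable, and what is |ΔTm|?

Forward: A=6 T=7 G=10 C=2 → Tm = 2·13 + 4·12 = 74°C.
Reverse: A=5 T=7 G=4 C=9 → Tm = 2·12 + 4·13 = 76°C.
|ΔTm| = |74 − 76| = 2°C, ≤ 5°C.

|ΔTm| = 2°C; the pair is acceptable.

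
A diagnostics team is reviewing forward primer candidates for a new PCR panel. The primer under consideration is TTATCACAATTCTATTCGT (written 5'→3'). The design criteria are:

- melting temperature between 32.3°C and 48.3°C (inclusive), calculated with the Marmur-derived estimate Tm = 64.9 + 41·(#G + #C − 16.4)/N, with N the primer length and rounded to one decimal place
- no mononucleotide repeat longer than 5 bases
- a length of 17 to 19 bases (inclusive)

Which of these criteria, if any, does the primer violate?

Base counts: A=5, T=9, G=1, C=4 (length 19).
Tm: Tm = 64.9 + 41·(5 − 16.4)/19 = 40.3°C ✓
homopolymer run: longest run = 2 ✓
length: length 19 ✓

Meets all criteria.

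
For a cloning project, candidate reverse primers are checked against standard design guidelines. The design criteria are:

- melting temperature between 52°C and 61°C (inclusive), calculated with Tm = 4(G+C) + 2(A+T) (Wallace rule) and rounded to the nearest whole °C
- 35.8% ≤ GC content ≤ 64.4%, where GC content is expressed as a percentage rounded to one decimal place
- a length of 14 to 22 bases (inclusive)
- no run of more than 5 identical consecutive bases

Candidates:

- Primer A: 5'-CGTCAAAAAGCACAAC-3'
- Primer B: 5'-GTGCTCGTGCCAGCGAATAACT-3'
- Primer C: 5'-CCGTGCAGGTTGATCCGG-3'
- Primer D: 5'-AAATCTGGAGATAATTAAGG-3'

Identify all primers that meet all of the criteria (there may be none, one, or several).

None of the candidates satisfy all criteria.

Primer A (16 nt, A=8 T=1 G=2 C=5): Tm = 2·9 + 4·7 = 46°C, outside 52–61°C ✗; GC 7/16 = 43.8% ✓; length 16 ✓; longest run = 5 ✓ — fails.
Primer B (22 nt, A=5 T=5 G=6 C=6): Tm = 2·10 + 4·12 = 68°C, outside 52–61°C ✗; GC 12/22 = 54.5% ✓; length 22 ✓; longest run = 2 ✓ — fails.
Primer C (18 nt, A=2 T=4 G=7 C=5): Tm = 2·6 + 4·12 = 60°C ✓; GC 12/18 = 66.7%, outside 35.8–64.4% ✗; length 18 ✓; longest run = 2 ✓ — fails.
Primer D (20 nt, A=9 T=5 G=5 C=1): Tm = 2·14 + 4·6 = 52°C ✓; GC 6/20 = 30.0%, outside 35.8–64.4% ✗; length 20 ✓; longest run = 3 ✓ — fails.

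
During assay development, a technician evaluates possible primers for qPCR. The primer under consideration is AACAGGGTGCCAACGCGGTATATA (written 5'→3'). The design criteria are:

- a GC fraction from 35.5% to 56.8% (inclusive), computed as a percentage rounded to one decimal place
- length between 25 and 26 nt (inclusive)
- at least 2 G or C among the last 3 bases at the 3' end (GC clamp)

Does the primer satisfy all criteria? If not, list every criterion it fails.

Base counts: A=8, T=4, G=7, C=5 (length 24).
GC content: GC 12/24 = 50.0% ✓
length: length 24, outside 25–26 ✗
GC clamp: 3' end ATA has 0 G/C, need ≥2 ✗

Fails: length, GC clamp.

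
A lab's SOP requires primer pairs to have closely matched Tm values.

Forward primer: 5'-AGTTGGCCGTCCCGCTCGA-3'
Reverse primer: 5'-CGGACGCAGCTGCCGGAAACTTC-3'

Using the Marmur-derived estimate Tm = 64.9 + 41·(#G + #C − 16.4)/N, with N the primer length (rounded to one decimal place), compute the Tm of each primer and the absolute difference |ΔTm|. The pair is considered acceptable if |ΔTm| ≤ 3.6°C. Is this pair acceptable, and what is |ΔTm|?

Forward: G+C = 13, N = 19 → Tm = 64.9 + 41·(13 − 16.4)/19 = 57.6°C.
Reverse: G+C = 15, N = 23 → Tm = 64.9 + 41·(15 − 16.4)/23 = 62.4°C.
|ΔTm| = |57.6 − 62.4| = 4.8°C, > 3.6°C.

|ΔTm| = 4.8°C; the pair is not acceptable.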